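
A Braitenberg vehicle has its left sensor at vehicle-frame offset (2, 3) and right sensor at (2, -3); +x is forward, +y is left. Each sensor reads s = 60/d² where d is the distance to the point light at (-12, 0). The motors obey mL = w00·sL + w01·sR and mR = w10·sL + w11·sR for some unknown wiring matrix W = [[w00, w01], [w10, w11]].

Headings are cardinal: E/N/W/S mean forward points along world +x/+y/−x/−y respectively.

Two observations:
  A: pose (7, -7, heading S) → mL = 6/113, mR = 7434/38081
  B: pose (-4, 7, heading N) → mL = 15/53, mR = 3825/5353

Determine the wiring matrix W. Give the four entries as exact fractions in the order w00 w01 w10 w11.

1/2 0 1 1/2

obs A: pose=(7,-7,S) → sL=12/113, sR=60/337, mL=6/113, mR=7434/38081
obs B: pose=(-4,7,N) → sL=30/53, sR=30/101, mL=15/53, mR=3825/5353
sensor matrix S = [[12/113, 60/337], [30/53, 30/101]]; det S = -14113440/203847593
solve [mL_A; mL_B] = S·[w00; w01] and [mR_A; mR_B] = S·[w10; w11]:
  w00 = 1/2, w01 = 0, w10 = 1, w11 = 1/2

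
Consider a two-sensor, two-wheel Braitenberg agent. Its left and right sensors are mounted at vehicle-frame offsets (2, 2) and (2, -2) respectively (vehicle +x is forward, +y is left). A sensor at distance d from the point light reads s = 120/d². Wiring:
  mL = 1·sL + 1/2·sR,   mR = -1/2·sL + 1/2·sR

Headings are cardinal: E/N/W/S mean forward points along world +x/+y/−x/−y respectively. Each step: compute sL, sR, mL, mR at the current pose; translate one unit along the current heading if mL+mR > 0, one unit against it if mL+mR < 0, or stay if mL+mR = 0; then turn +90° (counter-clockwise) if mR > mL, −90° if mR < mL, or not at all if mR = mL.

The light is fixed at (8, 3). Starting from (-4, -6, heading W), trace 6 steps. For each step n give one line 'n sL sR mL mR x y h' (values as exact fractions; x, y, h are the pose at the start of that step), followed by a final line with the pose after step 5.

n=0: pose=(-4,-6,W); sL=120/317, sR=24/49; mL=9684/15533, mR=864/15533; mL+mR=10548/15533 → advance +1; mR−mL=-180/317 → turn -1·90°
n=1: pose=(-5,-6,N); sL=60/137, sR=12/17; mL=1842/2329, mR=312/2329; mL+mR=2154/2329 → advance +1; mR−mL=-90/137 → turn -1·90°
n=2: pose=(-5,-5,E); sL=120/157, sR=120/221; mL=35940/34697, mR=-3840/34697; mL+mR=32100/34697 → advance +1; mR−mL=-180/157 → turn -1·90°
n=3: pose=(-4,-5,S); sL=3/5, sR=15/37; mL=297/370, mR=-18/185; mL+mR=261/370 → advance +1; mR−mL=-9/10 → turn -1·90°
n=4: pose=(-4,-6,W); sL=120/317, sR=24/49; mL=9684/15533, mR=864/15533; mL+mR=10548/15533 → advance +1; mR−mL=-180/317 → turn -1·90°
n=5: pose=(-5,-6,N); sL=60/137, sR=12/17; mL=1842/2329, mR=312/2329; mL+mR=2154/2329 → advance +1; mR−mL=-90/137 → turn -1·90°

0 120/317 24/49 9684/15533 864/15533 -4 -6 W
1 60/137 12/17 1842/2329 312/2329 -5 -6 N
2 120/157 120/221 35940/34697 -3840/34697 -5 -5 E
3 3/5 15/37 297/370 -18/185 -4 -5 S
4 120/317 24/49 9684/15533 864/15533 -4 -6 W
5 60/137 12/17 1842/2329 312/2329 -5 -6 N
final -5 -5 E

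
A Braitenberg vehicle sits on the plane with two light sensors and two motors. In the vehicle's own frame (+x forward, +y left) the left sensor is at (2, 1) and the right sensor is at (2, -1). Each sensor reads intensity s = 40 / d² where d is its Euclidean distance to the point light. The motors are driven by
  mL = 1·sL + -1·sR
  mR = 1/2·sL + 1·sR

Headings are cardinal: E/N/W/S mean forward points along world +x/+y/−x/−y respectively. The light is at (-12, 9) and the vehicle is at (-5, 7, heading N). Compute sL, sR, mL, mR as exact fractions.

left sensor world pos  = (-6, 9); dL² = 36
right sensor world pos = (-4, 9); dR² = 64
sL = 40/36 = 10/9
sR = 40/64 = 5/8
mL = 1·sL + -1·sR = 35/72
mR = 1/2·sL + 1·sR = 85/72

10/9 5/8 35/72 85/72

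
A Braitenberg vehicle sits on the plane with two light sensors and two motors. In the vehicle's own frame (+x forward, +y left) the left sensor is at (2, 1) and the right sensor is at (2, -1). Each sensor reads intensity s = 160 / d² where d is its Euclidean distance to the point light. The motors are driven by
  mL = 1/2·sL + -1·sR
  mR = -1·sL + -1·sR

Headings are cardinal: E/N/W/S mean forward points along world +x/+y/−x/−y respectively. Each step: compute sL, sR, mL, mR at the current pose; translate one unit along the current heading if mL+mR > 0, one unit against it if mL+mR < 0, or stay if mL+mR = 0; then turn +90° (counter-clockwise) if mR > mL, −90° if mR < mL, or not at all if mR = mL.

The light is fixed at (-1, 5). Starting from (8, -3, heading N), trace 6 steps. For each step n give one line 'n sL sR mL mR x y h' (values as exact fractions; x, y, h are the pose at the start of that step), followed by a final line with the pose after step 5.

0 8/5 20/17 -32/85 -236/85 8 -3 N
1 32/37 160/221 -2384/8177 -12992/8177 8 -4 E
2 80/101 16/17 -936/1717 -2976/1717 7 -4 S
3 160/117 32/17 -2384/1989 -6464/1989 7 -3 W
4 8/5 20/17 -32/85 -236/85 8 -3 N
5 32/37 160/221 -2384/8177 -12992/8177 8 -4 E
final 7 -4 S

n=0: pose=(8,-3,N); sL=8/5, sR=20/17; mL=-32/85, mR=-236/85; mL+mR=-268/85 → advance -1; mR−mL=-12/5 → turn -1·90°
n=1: pose=(8,-4,E); sL=32/37, sR=160/221; mL=-2384/8177, mR=-12992/8177; mL+mR=-15376/8177 → advance -1; mR−mL=-48/37 → turn -1·90°
n=2: pose=(7,-4,S); sL=80/101, sR=16/17; mL=-936/1717, mR=-2976/1717; mL+mR=-3912/1717 → advance -1; mR−mL=-120/101 → turn -1·90°
n=3: pose=(7,-3,W); sL=160/117, sR=32/17; mL=-2384/1989, mR=-6464/1989; mL+mR=-8848/1989 → advance -1; mR−mL=-80/39 → turn -1·90°
n=4: pose=(8,-3,N); sL=8/5, sR=20/17; mL=-32/85, mR=-236/85; mL+mR=-268/85 → advance -1; mR−mL=-12/5 → turn -1·90°
n=5: pose=(8,-4,E); sL=32/37, sR=160/221; mL=-2384/8177, mR=-12992/8177; mL+mR=-15376/8177 → advance -1; mR−mL=-48/37 → turn -1·90°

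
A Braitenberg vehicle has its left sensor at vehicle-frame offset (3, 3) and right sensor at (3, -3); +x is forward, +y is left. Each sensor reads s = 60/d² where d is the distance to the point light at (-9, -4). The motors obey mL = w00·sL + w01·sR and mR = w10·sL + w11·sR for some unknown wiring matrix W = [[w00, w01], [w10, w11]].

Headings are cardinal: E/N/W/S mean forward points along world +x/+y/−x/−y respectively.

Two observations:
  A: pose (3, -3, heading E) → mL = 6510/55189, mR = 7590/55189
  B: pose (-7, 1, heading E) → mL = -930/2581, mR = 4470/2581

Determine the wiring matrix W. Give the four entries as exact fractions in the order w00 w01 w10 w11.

1 -1/2 -1/2 1

obs A: pose=(3,-3,E) → sL=60/241, sR=60/229, mL=6510/55189, mR=7590/55189
obs B: pose=(-7,1,E) → sL=60/89, sR=60/29, mL=-930/2581, mR=4470/2581
sensor matrix S = [[60/241, 60/229], [60/89, 60/29]]; det S = 48211200/142442809
solve [mL_A; mL_B] = S·[w00; w01] and [mR_A; mR_B] = S·[w10; w11]:
  w00 = 1, w01 = -1/2, w10 = -1/2, w11 = 1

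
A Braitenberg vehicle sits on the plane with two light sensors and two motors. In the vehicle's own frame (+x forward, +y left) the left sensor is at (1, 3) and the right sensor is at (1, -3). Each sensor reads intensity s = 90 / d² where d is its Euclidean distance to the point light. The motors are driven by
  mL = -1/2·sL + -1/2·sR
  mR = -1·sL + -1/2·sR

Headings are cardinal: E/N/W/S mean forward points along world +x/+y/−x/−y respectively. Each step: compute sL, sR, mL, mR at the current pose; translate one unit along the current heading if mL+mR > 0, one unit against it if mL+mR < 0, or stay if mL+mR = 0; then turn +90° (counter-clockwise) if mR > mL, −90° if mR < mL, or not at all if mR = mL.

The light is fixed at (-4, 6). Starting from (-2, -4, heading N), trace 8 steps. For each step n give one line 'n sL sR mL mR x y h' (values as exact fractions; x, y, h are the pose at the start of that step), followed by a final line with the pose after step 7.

n=0: pose=(-2,-4,N); sL=45/41, sR=45/53; mL=-2115/2173, mR=-6615/4346; mL+mR=-10845/4346 → advance -1; mR−mL=-45/82 → turn -1·90°
n=1: pose=(-2,-5,E); sL=90/73, sR=18/41; mL=-2502/2993, mR=-4347/2993; mL+mR=-6849/2993 → advance -1; mR−mL=-45/73 → turn -1·90°
n=2: pose=(-3,-5,S); sL=9/16, sR=45/74; mL=-693/1184, mR=-513/592; mL+mR=-1719/1184 → advance -1; mR−mL=-9/32 → turn -1·90°
n=3: pose=(-3,-4,W); sL=90/169, sR=90/49; mL=-9810/8281, mR=-12015/8281; mL+mR=-21825/8281 → advance -1; mR−mL=-45/169 → turn -1·90°
n=4: pose=(-2,-4,N); sL=45/41, sR=45/53; mL=-2115/2173, mR=-6615/4346; mL+mR=-10845/4346 → advance -1; mR−mL=-45/82 → turn -1·90°
n=5: pose=(-2,-5,E); sL=90/73, sR=18/41; mL=-2502/2993, mR=-4347/2993; mL+mR=-6849/2993 → advance -1; mR−mL=-45/73 → turn -1·90°
n=6: pose=(-3,-5,S); sL=9/16, sR=45/74; mL=-693/1184, mR=-513/592; mL+mR=-1719/1184 → advance -1; mR−mL=-9/32 → turn -1·90°
n=7: pose=(-3,-4,W); sL=90/169, sR=90/49; mL=-9810/8281, mR=-12015/8281; mL+mR=-21825/8281 → advance -1; mR−mL=-45/169 → turn -1·90°

0 45/41 45/53 -2115/2173 -6615/4346 -2 -4 N
1 90/73 18/41 -2502/2993 -4347/2993 -2 -5 E
2 9/16 45/74 -693/1184 -513/592 -3 -5 S
3 90/169 90/49 -9810/8281 -12015/8281 -3 -4 W
4 45/41 45/53 -2115/2173 -6615/4346 -2 -4 N
5 90/73 18/41 -2502/2993 -4347/2993 -2 -5 E
6 9/16 45/74 -693/1184 -513/592 -3 -5 S
7 90/169 90/49 -9810/8281 -12015/8281 -3 -4 W
final -2 -4 N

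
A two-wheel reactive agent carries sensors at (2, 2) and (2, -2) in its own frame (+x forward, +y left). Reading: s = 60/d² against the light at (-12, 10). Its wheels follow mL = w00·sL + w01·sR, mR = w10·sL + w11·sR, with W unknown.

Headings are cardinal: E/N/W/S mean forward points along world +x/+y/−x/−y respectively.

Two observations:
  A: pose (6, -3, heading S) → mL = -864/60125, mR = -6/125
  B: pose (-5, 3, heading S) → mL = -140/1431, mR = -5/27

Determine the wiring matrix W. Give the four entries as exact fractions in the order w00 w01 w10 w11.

1/2 -1/2 -1/2 0

obs A: pose=(6,-3,S) → sL=12/125, sR=60/481, mL=-864/60125, mR=-6/125
obs B: pose=(-5,3,S) → sL=10/27, sR=30/53, mL=-140/1431, mR=-5/27
sensor matrix S = [[12/125, 60/481], [10/27, 30/53]]; det S = 46688/5735925
solve [mL_A; mL_B] = S·[w00; w01] and [mR_A; mR_B] = S·[w10; w11]:
  w00 = 1/2, w01 = -1/2, w10 = -1/2, w11 = 0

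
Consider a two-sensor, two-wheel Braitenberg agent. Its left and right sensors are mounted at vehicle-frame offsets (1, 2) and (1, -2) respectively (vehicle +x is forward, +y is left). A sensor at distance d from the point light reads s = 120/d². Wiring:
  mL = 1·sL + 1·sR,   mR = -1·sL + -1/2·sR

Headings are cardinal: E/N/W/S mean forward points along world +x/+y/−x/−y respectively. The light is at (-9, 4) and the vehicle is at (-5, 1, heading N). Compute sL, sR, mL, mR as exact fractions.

left sensor world pos  = (-7, 2); dL² = 8
right sensor world pos = (-3, 2); dR² = 40
sL = 120/8 = 15
sR = 120/40 = 3
mL = 1·sL + 1·sR = 18
mR = -1·sL + -1/2·sR = -33/2

15 3 18 -33/2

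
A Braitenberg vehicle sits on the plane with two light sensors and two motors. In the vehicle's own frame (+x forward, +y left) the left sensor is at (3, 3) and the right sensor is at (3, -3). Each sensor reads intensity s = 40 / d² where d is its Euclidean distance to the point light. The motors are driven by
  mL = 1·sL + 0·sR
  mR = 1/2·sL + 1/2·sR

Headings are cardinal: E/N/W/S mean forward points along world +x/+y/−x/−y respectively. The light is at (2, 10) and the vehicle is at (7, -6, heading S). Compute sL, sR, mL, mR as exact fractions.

8/85 8/73 8/85 632/6205

left sensor world pos  = (10, -9); dL² = 425
right sensor world pos = (4, -9); dR² = 365
sL = 40/425 = 8/85
sR = 40/365 = 8/73
mL = 1·sL + 0·sR = 8/85
mR = 1/2·sL + 1/2·sR = 632/6205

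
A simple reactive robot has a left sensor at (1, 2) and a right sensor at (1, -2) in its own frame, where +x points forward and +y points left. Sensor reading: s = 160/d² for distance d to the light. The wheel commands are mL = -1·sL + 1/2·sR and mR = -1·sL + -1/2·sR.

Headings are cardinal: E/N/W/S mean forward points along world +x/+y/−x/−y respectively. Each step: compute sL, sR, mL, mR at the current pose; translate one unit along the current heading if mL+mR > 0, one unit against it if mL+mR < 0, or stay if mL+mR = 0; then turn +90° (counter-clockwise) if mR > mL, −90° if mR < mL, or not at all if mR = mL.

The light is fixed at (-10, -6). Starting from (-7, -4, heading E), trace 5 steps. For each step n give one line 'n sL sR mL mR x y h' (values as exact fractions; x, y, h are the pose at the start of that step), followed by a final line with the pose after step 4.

n=0: pose=(-7,-4,E); sL=5, sR=10; mL=0, mR=-10; mL+mR=-10 → advance -1; mR−mL=-10 → turn -1·90°
n=1: pose=(-8,-4,S); sL=160/17, sR=160; mL=1200/17, mR=-1520/17; mL+mR=-320/17 → advance -1; mR−mL=-160 → turn -1·90°
n=2: pose=(-8,-3,W); sL=80, sR=80/13; mL=-1000/13, mR=-1080/13; mL+mR=-160 → advance -1; mR−mL=-80/13 → turn -1·90°
n=3: pose=(-7,-3,N); sL=160/17, sR=160/41; mL=-5200/697, mR=-7920/697; mL+mR=-320/17 → advance -1; mR−mL=-160/41 → turn -1·90°
n=4: pose=(-7,-4,E); sL=5, sR=10; mL=0, mR=-10; mL+mR=-10 → advance -1; mR−mL=-10 → turn -1·90°

0 5 10 0 -10 -7 -4 E
1 160/17 160 1200/17 -1520/17 -8 -4 S
2 80 80/13 -1000/13 -1080/13 -8 -3 W
3 160/17 160/41 -5200/697 -7920/697 -7 -3 N
4 5 10 0 -10 -7 -4 E
final -8 -4 S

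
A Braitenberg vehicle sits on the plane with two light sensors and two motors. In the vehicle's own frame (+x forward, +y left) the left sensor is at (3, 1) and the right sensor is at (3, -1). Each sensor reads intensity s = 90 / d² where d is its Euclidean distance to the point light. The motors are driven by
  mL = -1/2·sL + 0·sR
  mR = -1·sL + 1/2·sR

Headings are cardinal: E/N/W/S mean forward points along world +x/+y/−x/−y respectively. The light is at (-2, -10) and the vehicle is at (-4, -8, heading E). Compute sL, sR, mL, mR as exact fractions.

left sensor world pos  = (-1, -7); dL² = 10
right sensor world pos = (-1, -9); dR² = 2
sL = 90/10 = 9
sR = 90/2 = 45
mL = -1/2·sL + 0·sR = -9/2
mR = -1·sL + 1/2·sR = 27/2

9 45 -9/2 27/2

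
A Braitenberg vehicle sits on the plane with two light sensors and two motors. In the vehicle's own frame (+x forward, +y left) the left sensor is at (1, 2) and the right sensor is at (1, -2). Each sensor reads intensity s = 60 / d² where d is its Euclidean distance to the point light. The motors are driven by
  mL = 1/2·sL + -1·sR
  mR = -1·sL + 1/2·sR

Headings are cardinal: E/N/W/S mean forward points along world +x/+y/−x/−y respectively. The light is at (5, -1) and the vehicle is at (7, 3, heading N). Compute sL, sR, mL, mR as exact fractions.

left sensor world pos  = (5, 4); dL² = 25
right sensor world pos = (9, 4); dR² = 41
sL = 60/25 = 12/5
sR = 60/41 = 60/41
mL = 1/2·sL + -1·sR = -54/205
mR = -1·sL + 1/2·sR = -342/205

12/5 60/41 -54/205 -342/205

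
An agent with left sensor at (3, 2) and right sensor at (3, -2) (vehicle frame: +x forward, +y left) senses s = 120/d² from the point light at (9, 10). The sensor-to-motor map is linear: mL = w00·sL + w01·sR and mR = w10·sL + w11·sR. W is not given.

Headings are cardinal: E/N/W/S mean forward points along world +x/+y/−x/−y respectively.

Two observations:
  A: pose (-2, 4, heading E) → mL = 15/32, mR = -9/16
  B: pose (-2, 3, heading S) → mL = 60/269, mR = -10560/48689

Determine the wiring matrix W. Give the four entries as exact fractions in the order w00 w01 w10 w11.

0 1/2 -1 1

obs A: pose=(-2,4,E) → sL=3/2, sR=15/16, mL=15/32, mR=-9/16
obs B: pose=(-2,3,S) → sL=120/181, sR=120/269, mL=60/269, mR=-10560/48689
sensor matrix S = [[3/2, 15/16], [120/181, 120/269]]; det S = 4635/97378
solve [mL_A; mL_B] = S·[w00; w01] and [mR_A; mR_B] = S·[w10; w11]:
  w00 = 0, w01 = 1/2, w10 = -1, w11 = 1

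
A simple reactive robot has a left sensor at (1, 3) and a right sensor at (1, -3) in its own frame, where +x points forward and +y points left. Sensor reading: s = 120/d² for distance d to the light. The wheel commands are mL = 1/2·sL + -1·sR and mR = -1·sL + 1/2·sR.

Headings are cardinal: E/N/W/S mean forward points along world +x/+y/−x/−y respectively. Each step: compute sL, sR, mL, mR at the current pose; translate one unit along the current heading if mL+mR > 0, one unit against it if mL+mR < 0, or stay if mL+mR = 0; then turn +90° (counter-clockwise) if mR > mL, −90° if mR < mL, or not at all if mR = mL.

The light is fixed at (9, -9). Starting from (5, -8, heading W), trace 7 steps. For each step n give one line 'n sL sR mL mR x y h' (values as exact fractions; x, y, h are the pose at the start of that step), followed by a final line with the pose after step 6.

n=0: pose=(5,-8,W); sL=120/29, sR=120/41; mL=-1020/1189, mR=-3180/1189; mL+mR=-4200/1189 → advance -1; mR−mL=-2160/1189 → turn -1·90°
n=1: pose=(6,-8,N); sL=3, sR=30; mL=-57/2, mR=12; mL+mR=-33/2 → advance -1; mR−mL=81/2 → turn +1·90°
n=2: pose=(6,-9,W); sL=24/5, sR=24/5; mL=-12/5, mR=-12/5; mL+mR=-24/5 → advance -1; mR−mL=0 → turn +0·90°
n=3: pose=(7,-9,W); sL=20/3, sR=20/3; mL=-10/3, mR=-10/3; mL+mR=-20/3 → advance -1; mR−mL=0 → turn +0·90°
n=4: pose=(8,-9,W); sL=120/13, sR=120/13; mL=-60/13, mR=-60/13; mL+mR=-120/13 → advance -1; mR−mL=0 → turn +0·90°
n=5: pose=(9,-9,W); sL=12, sR=12; mL=-6, mR=-6; mL+mR=-12 → advance -1; mR−mL=0 → turn +0·90°
n=6: pose=(10,-9,W); sL=40/3, sR=40/3; mL=-20/3, mR=-20/3; mL+mR=-40/3 → advance -1; mR−mL=0 → turn +0·90°

0 120/29 120/41 -1020/1189 -3180/1189 5 -8 W
1 3 30 -57/2 12 6 -8 N
2 24/5 24/5 -12/5 -12/5 6 -9 W
3 20/3 20/3 -10/3 -10/3 7 -9 W
4 120/13 120/13 -60/13 -60/13 8 -9 W
5 12 12 -6 -6 9 -9 W
6 40/3 40/3 -20/3 -20/3 10 -9 W
final 11 -9 W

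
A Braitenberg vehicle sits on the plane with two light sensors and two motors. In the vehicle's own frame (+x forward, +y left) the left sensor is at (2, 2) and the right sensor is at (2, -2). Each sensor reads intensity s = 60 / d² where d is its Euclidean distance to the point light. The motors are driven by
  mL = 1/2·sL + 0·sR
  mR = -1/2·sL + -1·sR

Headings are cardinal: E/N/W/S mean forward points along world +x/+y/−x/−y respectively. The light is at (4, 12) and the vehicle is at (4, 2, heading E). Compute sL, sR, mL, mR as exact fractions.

left sensor world pos  = (6, 4); dL² = 68
right sensor world pos = (6, 0); dR² = 148
sL = 60/68 = 15/17
sR = 60/148 = 15/37
mL = 1/2·sL + 0·sR = 15/34
mR = -1/2·sL + -1·sR = -1065/1258

15/17 15/37 15/34 -1065/1258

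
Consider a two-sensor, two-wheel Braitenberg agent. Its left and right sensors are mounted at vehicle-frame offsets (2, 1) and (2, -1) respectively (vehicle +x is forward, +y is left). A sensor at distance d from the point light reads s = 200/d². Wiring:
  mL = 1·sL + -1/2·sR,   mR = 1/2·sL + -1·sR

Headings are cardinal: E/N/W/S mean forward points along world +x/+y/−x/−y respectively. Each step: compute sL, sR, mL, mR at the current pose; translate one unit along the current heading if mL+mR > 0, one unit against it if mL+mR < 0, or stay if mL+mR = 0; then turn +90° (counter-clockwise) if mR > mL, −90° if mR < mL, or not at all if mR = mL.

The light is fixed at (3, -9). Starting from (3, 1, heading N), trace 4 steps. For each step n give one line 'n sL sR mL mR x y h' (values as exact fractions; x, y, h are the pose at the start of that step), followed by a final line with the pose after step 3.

0 40/29 40/29 20/29 -20/29 3 1 N
1 8/5 40/17 36/85 -132/85 3 1 E
2 25/8 50/17 225/136 -375/272 2 1 S
3 200/73 200/109 14500/7957 -3700/7957 2 0 W
final 1 0 N

n=0: pose=(3,1,N); sL=40/29, sR=40/29; mL=20/29, mR=-20/29; mL+mR=0 → advance +0; mR−mL=-40/29 → turn -1·90°
n=1: pose=(3,1,E); sL=8/5, sR=40/17; mL=36/85, mR=-132/85; mL+mR=-96/85 → advance -1; mR−mL=-168/85 → turn -1·90°
n=2: pose=(2,1,S); sL=25/8, sR=50/17; mL=225/136, mR=-375/272; mL+mR=75/272 → advance +1; mR−mL=-825/272 → turn -1·90°
n=3: pose=(2,0,W); sL=200/73, sR=200/109; mL=14500/7957, mR=-3700/7957; mL+mR=10800/7957 → advance +1; mR−mL=-18200/7957 → turn -1·90°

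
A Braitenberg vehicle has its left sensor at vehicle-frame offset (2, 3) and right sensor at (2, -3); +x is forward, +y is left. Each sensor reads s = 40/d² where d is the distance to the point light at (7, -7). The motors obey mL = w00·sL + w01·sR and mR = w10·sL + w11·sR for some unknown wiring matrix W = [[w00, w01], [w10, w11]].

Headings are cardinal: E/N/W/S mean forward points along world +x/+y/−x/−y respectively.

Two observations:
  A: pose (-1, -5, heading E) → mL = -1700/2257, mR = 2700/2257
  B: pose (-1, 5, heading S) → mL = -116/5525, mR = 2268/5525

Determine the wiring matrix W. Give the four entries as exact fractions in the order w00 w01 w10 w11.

1/2 -1 1 1/2

obs A: pose=(-1,-5,E) → sL=40/61, sR=40/37, mL=-1700/2257, mR=2700/2257
obs B: pose=(-1,5,S) → sL=8/25, sR=40/221, mL=-116/5525, mR=2268/5525
sensor matrix S = [[40/61, 40/37], [8/25, 40/221]]; det S = -566784/2493985
solve [mL_A; mL_B] = S·[w00; w01] and [mR_A; mR_B] = S·[w10; w11]:
  w00 = 1/2, w01 = -1, w10 = 1, w11 = 1/2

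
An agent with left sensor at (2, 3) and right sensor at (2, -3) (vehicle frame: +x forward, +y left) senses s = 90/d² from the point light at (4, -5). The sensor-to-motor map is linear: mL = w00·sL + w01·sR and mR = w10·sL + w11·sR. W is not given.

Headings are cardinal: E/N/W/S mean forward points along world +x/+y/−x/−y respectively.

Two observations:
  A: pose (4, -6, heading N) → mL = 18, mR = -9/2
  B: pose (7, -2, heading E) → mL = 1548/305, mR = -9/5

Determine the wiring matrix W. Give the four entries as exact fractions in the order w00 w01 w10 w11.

obs A: pose=(4,-6,N) → sL=9, sR=9, mL=18, mR=-9/2
obs B: pose=(7,-2,E) → sL=90/61, sR=18/5, mL=1548/305, mR=-9/5
sensor matrix S = [[9, 9], [90/61, 18/5]]; det S = 5832/305
solve [mL_A; mL_B] = S·[w00; w01] and [mR_A; mR_B] = S·[w10; w11]:
  w00 = 1, w01 = 1, w10 = 0, w11 = -1/2

1 1 0 -1/2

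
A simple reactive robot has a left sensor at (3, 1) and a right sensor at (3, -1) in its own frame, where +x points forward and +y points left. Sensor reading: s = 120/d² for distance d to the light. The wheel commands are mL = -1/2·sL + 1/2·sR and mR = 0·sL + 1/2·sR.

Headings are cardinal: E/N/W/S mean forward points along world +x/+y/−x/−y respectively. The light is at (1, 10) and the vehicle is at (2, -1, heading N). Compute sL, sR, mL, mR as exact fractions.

left sensor world pos  = (1, 2); dL² = 64
right sensor world pos = (3, 2); dR² = 68
sL = 120/64 = 15/8
sR = 120/68 = 30/17
mL = -1/2·sL + 1/2·sR = -15/272
mR = 0·sL + 1/2·sR = 15/17

15/8 30/17 -15/272 15/17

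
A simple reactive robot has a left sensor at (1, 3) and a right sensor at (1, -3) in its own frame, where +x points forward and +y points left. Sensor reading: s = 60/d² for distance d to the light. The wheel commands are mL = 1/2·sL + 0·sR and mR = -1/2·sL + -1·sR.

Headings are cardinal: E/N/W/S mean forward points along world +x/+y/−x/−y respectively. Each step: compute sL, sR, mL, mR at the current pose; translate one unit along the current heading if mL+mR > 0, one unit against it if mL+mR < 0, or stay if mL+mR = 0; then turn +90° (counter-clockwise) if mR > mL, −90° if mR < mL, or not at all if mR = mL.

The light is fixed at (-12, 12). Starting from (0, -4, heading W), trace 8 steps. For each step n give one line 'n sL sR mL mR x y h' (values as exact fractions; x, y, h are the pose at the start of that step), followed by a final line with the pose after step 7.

0 30/241 6/29 15/241 -1881/6989 0 -4 W
1 12/65 60/481 6/65 -522/2405 1 -4 N
2 15/98 15/149 15/196 -5175/29204 1 -5 E
3 20/183 4/27 10/183 -334/1647 0 -5 S
4 30/241 6/29 15/241 -1881/6989 0 -4 W
5 12/65 60/481 6/65 -522/2405 1 -4 N
6 15/98 15/149 15/196 -5175/29204 1 -5 E
7 20/183 4/27 10/183 -334/1647 0 -5 S
final 0 -4 W

n=0: pose=(0,-4,W); sL=30/241, sR=6/29; mL=15/241, mR=-1881/6989; mL+mR=-6/29 → advance -1; mR−mL=-2316/6989 → turn -1·90°
n=1: pose=(1,-4,N); sL=12/65, sR=60/481; mL=6/65, mR=-522/2405; mL+mR=-60/481 → advance -1; mR−mL=-744/2405 → turn -1·90°
n=2: pose=(1,-5,E); sL=15/98, sR=15/149; mL=15/196, mR=-5175/29204; mL+mR=-15/149 → advance -1; mR−mL=-3705/14602 → turn -1·90°
n=3: pose=(0,-5,S); sL=20/183, sR=4/27; mL=10/183, mR=-334/1647; mL+mR=-4/27 → advance -1; mR−mL=-424/1647 → turn -1·90°
n=4: pose=(0,-4,W); sL=30/241, sR=6/29; mL=15/241, mR=-1881/6989; mL+mR=-6/29 → advance -1; mR−mL=-2316/6989 → turn -1·90°
n=5: pose=(1,-4,N); sL=12/65, sR=60/481; mL=6/65, mR=-522/2405; mL+mR=-60/481 → advance -1; mR−mL=-744/2405 → turn -1·90°
n=6: pose=(1,-5,E); sL=15/98, sR=15/149; mL=15/196, mR=-5175/29204; mL+mR=-15/149 → advance -1; mR−mL=-3705/14602 → turn -1·90°
n=7: pose=(0,-5,S); sL=20/183, sR=4/27; mL=10/183, mR=-334/1647; mL+mR=-4/27 → advance -1; mR−mL=-424/1647 → turn -1·90°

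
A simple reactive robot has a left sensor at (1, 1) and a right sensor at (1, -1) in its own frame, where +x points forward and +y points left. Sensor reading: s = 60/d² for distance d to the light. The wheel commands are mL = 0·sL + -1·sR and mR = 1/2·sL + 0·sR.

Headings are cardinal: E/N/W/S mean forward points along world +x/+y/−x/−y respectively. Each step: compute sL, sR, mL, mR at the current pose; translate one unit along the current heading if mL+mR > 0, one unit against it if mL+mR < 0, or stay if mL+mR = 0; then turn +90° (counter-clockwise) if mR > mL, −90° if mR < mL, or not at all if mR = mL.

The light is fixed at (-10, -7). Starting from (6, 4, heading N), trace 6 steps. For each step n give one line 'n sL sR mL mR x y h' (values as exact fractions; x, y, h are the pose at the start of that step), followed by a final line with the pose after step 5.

n=0: pose=(6,4,N); sL=20/123, sR=60/433; mL=-60/433, mR=10/123; mL+mR=-3050/53259 → advance -1; mR−mL=11710/53259 → turn +1·90°
n=1: pose=(6,3,W); sL=10/51, sR=30/173; mL=-30/173, mR=5/51; mL+mR=-665/8823 → advance -1; mR−mL=2395/8823 → turn +1·90°
n=2: pose=(7,3,S); sL=4/27, sR=60/337; mL=-60/337, mR=2/27; mL+mR=-946/9099 → advance -1; mR−mL=2294/9099 → turn +1·90°
n=3: pose=(7,4,E); sL=5/39, sR=15/106; mL=-15/106, mR=5/78; mL+mR=-160/2067 → advance -1; mR−mL=425/2067 → turn +1·90°
n=4: pose=(6,4,N); sL=20/123, sR=60/433; mL=-60/433, mR=10/123; mL+mR=-3050/53259 → advance -1; mR−mL=11710/53259 → turn +1·90°
n=5: pose=(6,3,W); sL=10/51, sR=30/173; mL=-30/173, mR=5/51; mL+mR=-665/8823 → advance -1; mR−mL=2395/8823 → turn +1·90°

0 20/123 60/433 -60/433 10/123 6 4 N
1 10/51 30/173 -30/173 5/51 6 3 W
2 4/27 60/337 -60/337 2/27 7 3 S
3 5/39 15/106 -15/106 5/78 7 4 E
4 20/123 60/433 -60/433 10/123 6 4 N
5 10/51 30/173 -30/173 5/51 6 3 W
final 7 3 S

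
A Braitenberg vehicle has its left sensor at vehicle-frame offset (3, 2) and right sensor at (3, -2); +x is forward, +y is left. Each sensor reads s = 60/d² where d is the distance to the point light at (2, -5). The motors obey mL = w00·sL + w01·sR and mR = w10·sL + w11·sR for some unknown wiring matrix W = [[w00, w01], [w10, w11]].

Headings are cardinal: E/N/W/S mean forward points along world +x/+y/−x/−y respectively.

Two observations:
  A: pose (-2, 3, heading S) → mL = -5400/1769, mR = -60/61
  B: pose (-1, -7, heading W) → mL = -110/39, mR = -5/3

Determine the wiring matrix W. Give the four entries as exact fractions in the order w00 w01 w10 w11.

-1 -1 0 -1

obs A: pose=(-2,3,S) → sL=60/29, sR=60/61, mL=-5400/1769, mR=-60/61
obs B: pose=(-1,-7,W) → sL=15/13, sR=5/3, mL=-110/39, mR=-5/3
sensor matrix S = [[60/29, 60/61], [15/13, 5/3]]; det S = 53200/22997
solve [mL_A; mL_B] = S·[w00; w01] and [mR_A; mR_B] = S·[w10; w11]:
  w00 = -1, w01 = -1, w10 = 0, w11 = -1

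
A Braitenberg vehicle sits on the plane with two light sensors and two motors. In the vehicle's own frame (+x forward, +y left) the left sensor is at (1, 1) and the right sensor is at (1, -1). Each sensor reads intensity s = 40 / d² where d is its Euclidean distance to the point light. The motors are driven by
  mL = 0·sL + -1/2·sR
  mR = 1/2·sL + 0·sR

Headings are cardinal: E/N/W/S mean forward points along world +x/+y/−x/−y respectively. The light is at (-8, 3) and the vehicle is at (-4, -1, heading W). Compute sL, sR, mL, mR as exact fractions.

left sensor world pos  = (-5, -2); dL² = 34
right sensor world pos = (-5, 0); dR² = 18
sL = 40/34 = 20/17
sR = 40/18 = 20/9
mL = 0·sL + -1/2·sR = -10/9
mR = 1/2·sL + 0·sR = 10/17

20/17 20/9 -10/9 10/17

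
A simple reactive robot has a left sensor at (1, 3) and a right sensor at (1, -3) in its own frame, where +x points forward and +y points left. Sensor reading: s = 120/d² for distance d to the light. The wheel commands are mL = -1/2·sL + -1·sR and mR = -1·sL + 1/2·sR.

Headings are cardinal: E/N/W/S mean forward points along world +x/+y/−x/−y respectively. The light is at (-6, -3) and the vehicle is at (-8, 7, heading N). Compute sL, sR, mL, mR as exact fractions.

left sensor world pos  = (-11, 8); dL² = 146
right sensor world pos = (-5, 8); dR² = 122
sL = 120/146 = 60/73
sR = 120/122 = 60/61
mL = -1/2·sL + -1·sR = -6210/4453
mR = -1·sL + 1/2·sR = -1470/4453

60/73 60/61 -6210/4453 -1470/4453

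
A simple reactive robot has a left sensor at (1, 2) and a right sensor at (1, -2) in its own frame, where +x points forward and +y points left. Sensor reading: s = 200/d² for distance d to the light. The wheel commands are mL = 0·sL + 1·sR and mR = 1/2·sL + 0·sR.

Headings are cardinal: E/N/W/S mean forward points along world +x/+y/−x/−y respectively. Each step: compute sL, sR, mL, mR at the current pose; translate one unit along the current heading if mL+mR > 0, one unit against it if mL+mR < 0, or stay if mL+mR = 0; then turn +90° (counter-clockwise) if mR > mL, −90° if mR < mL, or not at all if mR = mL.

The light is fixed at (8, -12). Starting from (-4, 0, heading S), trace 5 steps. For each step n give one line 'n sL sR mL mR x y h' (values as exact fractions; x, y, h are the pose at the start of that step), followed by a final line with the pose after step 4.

0 200/221 200/317 200/317 100/221 -4 0 S
1 4/5 100/169 100/169 2/5 -4 -1 W
2 200/369 40/53 40/53 100/369 -5 -1 N
3 10/17 50/61 50/61 5/17 -5 0 E
4 200/221 200/317 200/317 100/221 -4 0 S
final -4 -1 W

n=0: pose=(-4,0,S); sL=200/221, sR=200/317; mL=200/317, mR=100/221; mL+mR=75900/70057 → advance +1; mR−mL=-12500/70057 → turn -1·90°
n=1: pose=(-4,-1,W); sL=4/5, sR=100/169; mL=100/169, mR=2/5; mL+mR=838/845 → advance +1; mR−mL=-162/845 → turn -1·90°
n=2: pose=(-5,-1,N); sL=200/369, sR=40/53; mL=40/53, mR=100/369; mL+mR=20060/19557 → advance +1; mR−mL=-9460/19557 → turn -1·90°
n=3: pose=(-5,0,E); sL=10/17, sR=50/61; mL=50/61, mR=5/17; mL+mR=1155/1037 → advance +1; mR−mL=-545/1037 → turn -1·90°
n=4: pose=(-4,0,S); sL=200/221, sR=200/317; mL=200/317, mR=100/221; mL+mR=75900/70057 → advance +1; mR−mL=-12500/70057 → turn -1·90°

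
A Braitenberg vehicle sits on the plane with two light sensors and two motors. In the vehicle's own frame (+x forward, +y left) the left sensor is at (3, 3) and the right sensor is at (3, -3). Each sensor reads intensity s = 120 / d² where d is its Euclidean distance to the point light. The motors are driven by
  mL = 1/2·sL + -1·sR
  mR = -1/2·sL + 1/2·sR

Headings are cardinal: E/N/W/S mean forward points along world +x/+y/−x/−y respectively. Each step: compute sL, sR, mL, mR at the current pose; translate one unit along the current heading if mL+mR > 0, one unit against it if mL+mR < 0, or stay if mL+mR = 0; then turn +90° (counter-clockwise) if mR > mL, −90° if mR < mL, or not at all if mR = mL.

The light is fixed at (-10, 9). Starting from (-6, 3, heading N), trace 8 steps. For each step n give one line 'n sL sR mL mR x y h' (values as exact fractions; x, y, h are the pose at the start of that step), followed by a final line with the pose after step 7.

0 12 60/29 114/29 -144/29 -6 3 N
1 24/13 120/149 228/1937 -1008/1937 -6 2 E
2 15/17 6/5 -129/170 27/170 -7 2 S
3 8/3 40/39 4/13 -32/39 -7 3 E
4 60/53 60/41 -1950/2173 360/2173 -8 3 S
5 120/29 120/89 1860/2581 -3600/2581 -8 4 E
6 3/2 30/17 -69/68 9/68 -9 4 S
7 120/17 24/13 372/221 -576/221 -9 5 E
final -10 5 S

n=0: pose=(-6,3,N); sL=12, sR=60/29; mL=114/29, mR=-144/29; mL+mR=-30/29 → advance -1; mR−mL=-258/29 → turn -1·90°
n=1: pose=(-6,2,E); sL=24/13, sR=120/149; mL=228/1937, mR=-1008/1937; mL+mR=-60/149 → advance -1; mR−mL=-1236/1937 → turn -1·90°
n=2: pose=(-7,2,S); sL=15/17, sR=6/5; mL=-129/170, mR=27/170; mL+mR=-3/5 → advance -1; mR−mL=78/85 → turn +1·90°
n=3: pose=(-7,3,E); sL=8/3, sR=40/39; mL=4/13, mR=-32/39; mL+mR=-20/39 → advance -1; mR−mL=-44/39 → turn -1·90°
n=4: pose=(-8,3,S); sL=60/53, sR=60/41; mL=-1950/2173, mR=360/2173; mL+mR=-30/41 → advance -1; mR−mL=2310/2173 → turn +1·90°
n=5: pose=(-8,4,E); sL=120/29, sR=120/89; mL=1860/2581, mR=-3600/2581; mL+mR=-60/89 → advance -1; mR−mL=-5460/2581 → turn -1·90°
n=6: pose=(-9,4,S); sL=3/2, sR=30/17; mL=-69/68, mR=9/68; mL+mR=-15/17 → advance -1; mR−mL=39/34 → turn +1·90°
n=7: pose=(-9,5,E); sL=120/17, sR=24/13; mL=372/221, mR=-576/221; mL+mR=-12/13 → advance -1; mR−mL=-948/221 → turn -1·90°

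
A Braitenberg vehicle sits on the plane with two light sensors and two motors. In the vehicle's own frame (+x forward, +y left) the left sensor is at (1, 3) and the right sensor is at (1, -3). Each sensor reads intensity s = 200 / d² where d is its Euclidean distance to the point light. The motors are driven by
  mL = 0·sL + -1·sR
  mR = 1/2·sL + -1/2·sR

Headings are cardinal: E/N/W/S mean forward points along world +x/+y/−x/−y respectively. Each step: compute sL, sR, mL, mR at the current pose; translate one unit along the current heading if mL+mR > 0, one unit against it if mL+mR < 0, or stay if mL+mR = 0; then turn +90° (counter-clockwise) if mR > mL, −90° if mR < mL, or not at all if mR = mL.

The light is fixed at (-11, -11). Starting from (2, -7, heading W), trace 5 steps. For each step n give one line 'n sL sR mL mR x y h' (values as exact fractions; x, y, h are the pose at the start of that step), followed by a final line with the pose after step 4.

n=0: pose=(2,-7,W); sL=40/29, sR=200/193; mL=-200/193, mR=960/5597; mL+mR=-4840/5597 → advance -1; mR−mL=6760/5597 → turn +1·90°
n=1: pose=(3,-7,S); sL=100/149, sR=20/13; mL=-20/13, mR=-840/1937; mL+mR=-3820/1937 → advance -1; mR−mL=2140/1937 → turn +1·90°
n=2: pose=(3,-6,E); sL=200/289, sR=200/229; mL=-200/229, mR=-6000/66181; mL+mR=-63800/66181 → advance -1; mR−mL=51800/66181 → turn +1·90°
n=3: pose=(2,-6,N); sL=25/17, sR=50/73; mL=-50/73, mR=975/2482; mL+mR=-725/2482 → advance -1; mR−mL=2675/2482 → turn +1·90°
n=4: pose=(2,-7,W); sL=40/29, sR=200/193; mL=-200/193, mR=960/5597; mL+mR=-4840/5597 → advance -1; mR−mL=6760/5597 → turn +1·90°

0 40/29 200/193 -200/193 960/5597 2 -7 W
1 100/149 20/13 -20/13 -840/1937 3 -7 S
2 200/289 200/229 -200/229 -6000/66181 3 -6 E
3 25/17 50/73 -50/73 975/2482 2 -6 N
4 40/29 200/193 -200/193 960/5597 2 -7 W
final 3 -7 S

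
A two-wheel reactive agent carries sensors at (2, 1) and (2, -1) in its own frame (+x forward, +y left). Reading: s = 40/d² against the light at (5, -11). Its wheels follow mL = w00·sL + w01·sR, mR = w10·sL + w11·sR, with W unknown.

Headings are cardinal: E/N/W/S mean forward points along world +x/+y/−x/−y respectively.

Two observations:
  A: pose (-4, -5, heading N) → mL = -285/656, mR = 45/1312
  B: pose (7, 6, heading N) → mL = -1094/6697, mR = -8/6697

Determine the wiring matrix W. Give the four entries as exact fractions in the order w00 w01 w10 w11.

-1/2 -1 -1/2 1/2

obs A: pose=(-4,-5,N) → sL=10/41, sR=5/16, mL=-285/656, mR=45/1312
obs B: pose=(7,6,N) → sL=20/181, sR=4/37, mL=-1094/6697, mR=-8/6697
sensor matrix S = [[10/41, 5/16], [20/181, 4/37]]; det S = -8965/1098308
solve [mL_A; mL_B] = S·[w00; w01] and [mR_A; mR_B] = S·[w10; w11]:
  w00 = -1/2, w01 = -1, w10 = -1/2, w11 = 1/2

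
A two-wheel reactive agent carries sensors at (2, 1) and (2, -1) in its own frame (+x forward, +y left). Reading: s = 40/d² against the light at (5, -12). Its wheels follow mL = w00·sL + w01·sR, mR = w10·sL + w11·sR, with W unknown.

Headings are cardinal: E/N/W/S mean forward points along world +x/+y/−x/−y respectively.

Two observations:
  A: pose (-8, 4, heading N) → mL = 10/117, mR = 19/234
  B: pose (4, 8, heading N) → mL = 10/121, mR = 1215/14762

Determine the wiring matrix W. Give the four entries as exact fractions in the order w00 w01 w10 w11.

obs A: pose=(-8,4,N) → sL=1/13, sR=10/117, mL=10/117, mR=19/234
obs B: pose=(4,8,N) → sL=5/61, sR=10/121, mL=10/121, mR=1215/14762
sensor matrix S = [[1/13, 10/117], [5/61, 10/121]]; det S = -560/863577
solve [mL_A; mL_B] = S·[w00; w01] and [mR_A; mR_B] = S·[w10; w11]:
  w00 = 0, w01 = 1, w10 = 1/2, w11 = 1/2

0 1 1/2 1/2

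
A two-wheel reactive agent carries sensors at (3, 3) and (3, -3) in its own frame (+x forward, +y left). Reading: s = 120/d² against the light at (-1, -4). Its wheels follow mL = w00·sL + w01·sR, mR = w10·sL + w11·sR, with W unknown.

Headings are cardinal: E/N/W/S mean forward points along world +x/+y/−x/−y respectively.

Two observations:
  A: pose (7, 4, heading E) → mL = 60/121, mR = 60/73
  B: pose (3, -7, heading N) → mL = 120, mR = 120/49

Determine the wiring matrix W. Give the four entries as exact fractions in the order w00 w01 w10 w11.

obs A: pose=(7,4,E) → sL=60/121, sR=60/73, mL=60/121, mR=60/73
obs B: pose=(3,-7,N) → sL=120, sR=120/49, mL=120, mR=120/49
sensor matrix S = [[60/121, 60/73], [120, 120/49]]; det S = -42163200/432817
solve [mL_A; mL_B] = S·[w00; w01] and [mR_A; mR_B] = S·[w10; w11]:
  w00 = 1, w01 = 0, w10 = 0, w11 = 1

1 0 0 1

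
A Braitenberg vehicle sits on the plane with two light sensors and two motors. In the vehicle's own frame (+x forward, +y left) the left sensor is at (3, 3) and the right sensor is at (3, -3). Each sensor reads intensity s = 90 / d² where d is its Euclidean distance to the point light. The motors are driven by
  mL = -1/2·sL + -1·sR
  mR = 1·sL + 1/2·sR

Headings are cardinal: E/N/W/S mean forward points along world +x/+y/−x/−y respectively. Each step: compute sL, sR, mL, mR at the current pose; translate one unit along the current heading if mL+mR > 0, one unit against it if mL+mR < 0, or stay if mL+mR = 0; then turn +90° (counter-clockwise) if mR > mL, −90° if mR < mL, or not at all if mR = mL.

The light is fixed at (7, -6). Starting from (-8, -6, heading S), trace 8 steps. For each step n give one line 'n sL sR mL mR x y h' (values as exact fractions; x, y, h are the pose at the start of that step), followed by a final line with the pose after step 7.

n=0: pose=(-8,-6,S); sL=10/17, sR=10/37; mL=-355/629, mR=455/629; mL+mR=100/629 → advance +1; mR−mL=810/629 → turn +1·90°
n=1: pose=(-8,-7,E); sL=45/74, sR=9/16; mL=-513/592, mR=1053/1184; mL+mR=27/1184 → advance +1; mR−mL=2079/1184 → turn +1·90°
n=2: pose=(-7,-7,N); sL=90/293, sR=18/25; mL=-6399/7325, mR=4887/7325; mL+mR=-1512/7325 → advance -1; mR−mL=11286/7325 → turn +1·90°
n=3: pose=(-7,-8,W); sL=45/157, sR=9/29; mL=-4131/9106, mR=4023/9106; mL+mR=-54/4553 → advance -1; mR−mL=4077/4553 → turn +1·90°
n=4: pose=(-6,-8,S); sL=18/25, sR=90/281; mL=-4779/7025, mR=6183/7025; mL+mR=1404/7025 → advance +1; mR−mL=10962/7025 → turn +1·90°
n=5: pose=(-6,-9,E); sL=9/10, sR=45/68; mL=-189/170, mR=837/680; mL+mR=81/680 → advance +1; mR−mL=1593/680 → turn +1·90°
n=6: pose=(-5,-9,N); sL=2/5, sR=10/9; mL=-59/45, mR=43/45; mL+mR=-16/45 → advance -1; mR−mL=34/15 → turn +1·90°
n=7: pose=(-5,-10,W); sL=45/137, sR=45/113; mL=-17415/30962, mR=16335/30962; mL+mR=-540/15481 → advance -1; mR−mL=16875/15481 → turn +1·90°

0 10/17 10/37 -355/629 455/629 -8 -6 S
1 45/74 9/16 -513/592 1053/1184 -8 -7 E
2 90/293 18/25 -6399/7325 4887/7325 -7 -7 N
3 45/157 9/29 -4131/9106 4023/9106 -7 -8 W
4 18/25 90/281 -4779/7025 6183/7025 -6 -8 S
5 9/10 45/68 -189/170 837/680 -6 -9 E
6 2/5 10/9 -59/45 43/45 -5 -9 N
7 45/137 45/113 -17415/30962 16335/30962 -5 -10 W
final -4 -10 S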